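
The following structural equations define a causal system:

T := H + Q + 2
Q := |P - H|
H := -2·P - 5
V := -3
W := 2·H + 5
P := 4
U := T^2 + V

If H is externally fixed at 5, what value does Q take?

1

The intervention breaks the incoming arrows to H: H := -2·P - 5 no longer applies, and H = 5.
Q = |P - H|  [with P=4, H=5]  = 1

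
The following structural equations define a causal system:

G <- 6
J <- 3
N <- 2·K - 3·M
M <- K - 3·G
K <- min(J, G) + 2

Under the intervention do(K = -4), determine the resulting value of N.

58

do(K=-4) replaces the equation K <- min(J, G) + 2 with the constant K = -4.
M = K - 3·G  [with K=-4, G=6]  = -22
N = 2·K - 3·M  [with K=-4, M=-22]  = 58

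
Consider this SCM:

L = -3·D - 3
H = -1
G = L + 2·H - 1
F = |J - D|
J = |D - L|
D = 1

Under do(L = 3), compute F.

1

do(L=3) replaces the equation L = -3·D - 3 with the constant L = 3.
J = |D - L|  [with D=1, L=3]  = 2
F = |J - D|  [with J=2, D=1]  = 1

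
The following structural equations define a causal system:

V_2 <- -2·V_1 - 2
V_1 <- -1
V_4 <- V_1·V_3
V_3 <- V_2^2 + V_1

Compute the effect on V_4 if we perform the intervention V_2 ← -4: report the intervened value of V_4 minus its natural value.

Under do(V_2=-4), the mechanism V_2 <- -2·V_1 - 2 is discarded; V_2 is fixed at -4.
V_3 = V_2^2 + V_1  [with V_2=-4, V_1=-1]  = 15
V_4 = V_1·V_3  [with V_1=-1, V_3=15]  = -15
Without intervention: V_2 = -2·V_1 - 2  [with V_1=-1]  = 0; V_3 = V_2^2 + V_1  [with V_2=0, V_1=-1]  = -1; V_4 = V_1·V_3  [with V_1=-1, V_3=-1]  = 1.
Change = -15 − 1 = -16.

-16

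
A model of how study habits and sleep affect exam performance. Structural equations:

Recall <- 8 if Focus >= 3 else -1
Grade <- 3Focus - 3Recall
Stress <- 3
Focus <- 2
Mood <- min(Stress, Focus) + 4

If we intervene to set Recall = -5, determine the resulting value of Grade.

Intervening sets Recall = -5 and removes its equation (Recall <- 8 if Focus >= 3 else -1).
Grade = 3Focus - 3Recall  [with Focus=2, Recall=-5]  = 21

21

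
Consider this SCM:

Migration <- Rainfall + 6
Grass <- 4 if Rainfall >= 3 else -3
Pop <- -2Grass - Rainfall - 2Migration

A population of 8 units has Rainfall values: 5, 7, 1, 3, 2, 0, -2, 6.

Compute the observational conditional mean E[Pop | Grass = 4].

Observing Grass=4 restricts to units where Grass's equation naturally yields 4: Rainfall ∈ {5, 7, 3, 6}. In that subpopulation Pop = -35, -41, -29, -38, mean -35.75.

-35.75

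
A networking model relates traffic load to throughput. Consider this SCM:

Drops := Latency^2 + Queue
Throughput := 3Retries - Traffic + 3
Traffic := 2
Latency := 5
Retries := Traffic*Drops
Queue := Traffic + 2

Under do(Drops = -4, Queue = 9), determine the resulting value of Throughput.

-23

The joint intervention fixes Drops = -4, Queue = 9, removing each variable's own equation.
Retries = Traffic*Drops  [with Traffic=2, Drops=-4]  = -8
Throughput = 3Retries - Traffic + 3  [with Retries=-8, Traffic=2]  = -23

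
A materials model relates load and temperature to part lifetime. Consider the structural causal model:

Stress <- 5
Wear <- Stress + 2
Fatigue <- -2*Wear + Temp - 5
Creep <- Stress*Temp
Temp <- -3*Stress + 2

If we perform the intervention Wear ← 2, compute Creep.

Under do(Wear=2), the mechanism Wear <- Stress + 2 is discarded; Wear is fixed at 2.
Since Creep is not a descendant of the intervened variable, it is unaffected.
Temp = -3*Stress + 2  [with Stress=5]  = -13
Creep = Stress*Temp  [with Stress=5, Temp=-13]  = -65

-65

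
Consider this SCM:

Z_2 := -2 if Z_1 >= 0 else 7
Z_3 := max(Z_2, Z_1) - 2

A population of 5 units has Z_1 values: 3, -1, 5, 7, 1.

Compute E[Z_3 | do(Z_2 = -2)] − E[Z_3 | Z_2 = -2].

-1

Under do(Z_2=-2), Z_2's equation is replaced by Z_2=-2 for every unit. Per-unit Z_3: 1, -3, 3, 5, -1. Mean = 1.
E[Z_3|Z_2=-2] averages over only the 4 units with Z_2=-2 (Z_1 = 3, 5, 7, 1): Z_3 = 1, 3, 5, -1, mean 2.
Difference = 1 − 2 = -1.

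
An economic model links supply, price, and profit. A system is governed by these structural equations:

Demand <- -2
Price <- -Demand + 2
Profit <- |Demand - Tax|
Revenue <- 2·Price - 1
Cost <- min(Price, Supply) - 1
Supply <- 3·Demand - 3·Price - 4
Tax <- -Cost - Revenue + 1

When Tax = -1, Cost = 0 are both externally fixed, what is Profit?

1

Under do(Tax = -1, Cost = 0), each intervened variable's structural equation is replaced by its fixed value.
Profit = |Demand - Tax|  [with Demand=-2, Tax=-1]  = 1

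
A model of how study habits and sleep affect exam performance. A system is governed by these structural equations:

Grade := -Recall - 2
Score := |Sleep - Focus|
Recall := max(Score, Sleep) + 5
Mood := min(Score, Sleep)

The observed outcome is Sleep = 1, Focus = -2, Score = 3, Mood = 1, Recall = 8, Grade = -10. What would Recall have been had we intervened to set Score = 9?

14

do(Score=9) replaces the equation Score := |Sleep - Focus| with the constant Score = 9.
Recall = max(Score, Sleep) + 5  [with Score=9, Sleep=1]  = 14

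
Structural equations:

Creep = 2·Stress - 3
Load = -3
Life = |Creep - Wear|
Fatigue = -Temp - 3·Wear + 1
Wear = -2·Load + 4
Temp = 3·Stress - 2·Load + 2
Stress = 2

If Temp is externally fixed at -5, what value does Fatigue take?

The intervention breaks the incoming arrows to Temp: Temp = 3·Stress - 2·Load + 2 no longer applies, and Temp = -5.
Wear = -2·Load + 4  [with Load=-3]  = 10
Fatigue = -Temp - 3·Wear + 1  [with Temp=-5, Wear=10]  = -24

-24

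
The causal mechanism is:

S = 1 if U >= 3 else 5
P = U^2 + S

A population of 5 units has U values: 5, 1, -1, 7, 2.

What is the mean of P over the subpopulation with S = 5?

7

Observing S=5 restricts to units where S's equation naturally yields 5: U ∈ {1, -1, 2}. In that subpopulation P = 6, 6, 9, mean 7.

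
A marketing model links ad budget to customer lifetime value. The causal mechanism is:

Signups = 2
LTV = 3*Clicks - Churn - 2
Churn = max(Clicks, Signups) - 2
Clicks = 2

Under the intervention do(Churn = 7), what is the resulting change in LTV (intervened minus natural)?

-7

The intervention breaks the incoming arrows to Churn: Churn = max(Clicks, Signups) - 2 no longer applies, and Churn = 7.
LTV = 3*Clicks - Churn - 2  [with Clicks=2, Churn=7]  = -3
Without intervention: Churn = max(Clicks, Signups) - 2  [with Clicks=2, Signups=2]  = 0; LTV = 3*Clicks - Churn - 2  [with Clicks=2, Churn=0]  = 4.
Change = -3 − 4 = -7.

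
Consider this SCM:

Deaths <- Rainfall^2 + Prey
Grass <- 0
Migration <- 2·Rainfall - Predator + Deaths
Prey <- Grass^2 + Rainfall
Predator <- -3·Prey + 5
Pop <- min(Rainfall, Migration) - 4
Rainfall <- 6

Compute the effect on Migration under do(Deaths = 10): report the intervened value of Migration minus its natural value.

-32

The intervention breaks the incoming arrows to Deaths: Deaths <- Rainfall^2 + Prey no longer applies, and Deaths = 10.
Prey = Grass^2 + Rainfall  [with Grass=0, Rainfall=6]  = 6
Predator = -3·Prey + 5  [with Prey=6]  = -13
Migration = 2·Rainfall - Predator + Deaths  [with Rainfall=6, Predator=-13, Deaths=10]  = 35
Without intervention: Prey = Grass^2 + Rainfall  [with Grass=0, Rainfall=6]  = 6; Predator = -3·Prey + 5  [with Prey=6]  = -13; Deaths = Rainfall^2 + Prey  [with Rainfall=6, Prey=6]  = 42; Migration = 2·Rainfall - Predator + Deaths  [with Rainfall=6, Predator=-13, Deaths=42]  = 67.
Change = 35 − 67 = -32.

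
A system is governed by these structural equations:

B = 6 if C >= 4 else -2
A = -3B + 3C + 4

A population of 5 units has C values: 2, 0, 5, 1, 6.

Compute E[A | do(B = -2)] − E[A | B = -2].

Under do(B=-2), B's equation is replaced by B=-2 for every unit. Per-unit A: 16, 10, 25, 13, 28. Mean = 18.4.
E[A|B=-2] averages over only the 3 units with B=-2 (C = 2, 0, 1): A = 16, 10, 13, mean 13.
Difference = 18.4 − 13 = 5.4.

5.4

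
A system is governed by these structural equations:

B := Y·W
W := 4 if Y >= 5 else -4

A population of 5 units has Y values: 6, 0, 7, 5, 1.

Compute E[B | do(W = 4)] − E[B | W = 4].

Every unit gets W=4 under the intervention. B values become 24, 0, 28, 20, 4; E[B|do(W=4)] = 15.2.
Observing W=4 restricts to units where W's equation naturally yields 4: Y ∈ {6, 7, 5}. In that subpopulation B = 24, 28, 20, mean 24.
Difference = 15.2 − 24 = -8.8.

-8.8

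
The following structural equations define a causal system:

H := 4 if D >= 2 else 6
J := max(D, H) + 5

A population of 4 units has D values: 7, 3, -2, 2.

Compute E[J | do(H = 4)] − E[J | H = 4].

-0.25

do(H=4) breaks H's dependence on D. With H=4 fixed, J across the units is 12, 9, 9, 9, mean 9.75.
E[J|H=4] averages over only the 3 units with H=4 (D = 7, 3, 2): J = 12, 9, 9, mean 10.
Difference = 9.75 − 10 = -0.25.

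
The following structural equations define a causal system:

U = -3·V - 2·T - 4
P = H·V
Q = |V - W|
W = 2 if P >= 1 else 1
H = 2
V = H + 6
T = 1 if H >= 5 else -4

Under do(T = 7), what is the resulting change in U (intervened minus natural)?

-22

The intervention breaks the incoming arrows to T: T = 1 if H >= 5 else -4 no longer applies, and T = 7.
V = H + 6  [with H=2]  = 8
U = -3·V - 2·T - 4  [with V=8, T=7]  = -42
Without intervention: V = H + 6  [with H=2]  = 8; T = 1 if H >= 5 else -4  [with H=2]  = -4; U = -3·V - 2·T - 4  [with V=8, T=-4]  = -20.
Change = -42 − (-20) = -22.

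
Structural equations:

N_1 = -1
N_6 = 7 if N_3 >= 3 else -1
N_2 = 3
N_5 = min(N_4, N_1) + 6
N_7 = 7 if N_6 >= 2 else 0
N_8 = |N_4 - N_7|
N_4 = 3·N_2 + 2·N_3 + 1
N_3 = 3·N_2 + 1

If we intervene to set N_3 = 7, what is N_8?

The intervention breaks the incoming arrows to N_3: N_3 = 3·N_2 + 1 no longer applies, and N_3 = 7.
N_4 = 3·N_2 + 2·N_3 + 1  [with N_2=3, N_3=7]  = 24
N_6 = 7 if N_3 >= 3 else -1  [with N_3=7]  = 7
N_7 = 7 if N_6 >= 2 else 0  [with N_6=7]  = 7
N_8 = |N_4 - N_7|  [with N_4=24, N_7=7]  = 17

17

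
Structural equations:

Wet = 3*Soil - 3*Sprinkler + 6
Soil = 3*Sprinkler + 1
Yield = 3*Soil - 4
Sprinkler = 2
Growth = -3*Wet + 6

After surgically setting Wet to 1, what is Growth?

The intervention breaks the incoming arrows to Wet: Wet = 3*Soil - 3*Sprinkler + 6 no longer applies, and Wet = 1.
Growth = -3*Wet + 6  [with Wet=1]  = 3

3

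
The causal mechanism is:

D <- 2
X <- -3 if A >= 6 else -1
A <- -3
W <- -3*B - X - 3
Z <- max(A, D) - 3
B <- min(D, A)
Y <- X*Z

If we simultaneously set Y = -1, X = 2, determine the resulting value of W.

Setting Y = -1, X = 2 by intervention discards those variables' equations.
B = min(D, A)  [with D=2, A=-3]  = -3
W = -3*B - X - 3  [with B=-3, X=2]  = 4

4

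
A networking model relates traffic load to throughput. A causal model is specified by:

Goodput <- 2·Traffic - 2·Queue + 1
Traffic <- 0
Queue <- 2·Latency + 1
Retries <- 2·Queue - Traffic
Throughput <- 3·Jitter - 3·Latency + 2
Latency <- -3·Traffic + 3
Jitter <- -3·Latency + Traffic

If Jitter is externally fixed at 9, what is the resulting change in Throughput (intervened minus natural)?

The intervention breaks the incoming arrows to Jitter: Jitter <- -3·Latency + Traffic no longer applies, and Jitter = 9.
Latency = -3·Traffic + 3  [with Traffic=0]  = 3
Throughput = 3·Jitter - 3·Latency + 2  [with Jitter=9, Latency=3]  = 20
Without intervention: Latency = -3·Traffic + 3  [with Traffic=0]  = 3; Jitter = -3·Latency + Traffic  [with Latency=3, Traffic=0]  = -9; Throughput = 3·Jitter - 3·Latency + 2  [with Jitter=-9, Latency=3]  = -34.
Change = 20 − (-34) = 54.

54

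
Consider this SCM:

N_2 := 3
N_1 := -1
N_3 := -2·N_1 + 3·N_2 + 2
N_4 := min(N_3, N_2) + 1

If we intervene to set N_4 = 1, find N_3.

13

Under do(N_4=1), the mechanism N_4 := min(N_3, N_2) + 1 is discarded; N_4 is fixed at 1.
Since N_3 is not a descendant of the intervened variable, it is unaffected.
N_3 = -2·N_1 + 3·N_2 + 2  [with N_1=-1, N_2=3]  = 13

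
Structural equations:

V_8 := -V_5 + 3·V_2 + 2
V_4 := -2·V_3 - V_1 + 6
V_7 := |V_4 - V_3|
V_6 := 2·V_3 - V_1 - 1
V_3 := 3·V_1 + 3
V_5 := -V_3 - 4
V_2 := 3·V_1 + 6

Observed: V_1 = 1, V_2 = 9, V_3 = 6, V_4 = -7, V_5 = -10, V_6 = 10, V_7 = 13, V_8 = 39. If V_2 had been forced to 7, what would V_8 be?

33

do(V_2=7) replaces the equation V_2 := 3·V_1 + 6 with the constant V_2 = 7.
V_3 = 3·V_1 + 3  [with V_1=1]  = 6
V_5 = -V_3 - 4  [with V_3=6]  = -10
V_8 = -V_5 + 3·V_2 + 2  [with V_5=-10, V_2=7]  = 33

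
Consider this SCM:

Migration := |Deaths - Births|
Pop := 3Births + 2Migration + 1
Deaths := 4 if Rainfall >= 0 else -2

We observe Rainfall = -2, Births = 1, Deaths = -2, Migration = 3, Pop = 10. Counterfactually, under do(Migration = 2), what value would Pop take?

Intervening sets Migration = 2 and removes its equation (Migration := |Deaths - Births|).
Pop = 3Births + 2Migration + 1  [with Births=1, Migration=2]  = 8

8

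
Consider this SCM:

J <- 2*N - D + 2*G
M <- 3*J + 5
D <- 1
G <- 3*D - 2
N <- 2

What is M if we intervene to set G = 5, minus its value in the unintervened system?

24

do(G=5) replaces the equation G <- 3*D - 2 with the constant G = 5.
J = 2*N - D + 2*G  [with N=2, D=1, G=5]  = 13
M = 3*J + 5  [with J=13]  = 44
Without intervention: G = 3*D - 2  [with D=1]  = 1; J = 2*N - D + 2*G  [with N=2, D=1, G=1]  = 5; M = 3*J + 5  [with J=5]  = 20.
Change = 44 − 20 = 24.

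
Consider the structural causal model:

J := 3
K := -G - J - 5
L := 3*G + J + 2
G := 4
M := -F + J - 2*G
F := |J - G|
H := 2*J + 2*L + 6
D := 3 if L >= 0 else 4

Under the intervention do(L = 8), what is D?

3

The intervention breaks the incoming arrows to L: L := 3*G + J + 2 no longer applies, and L = 8.
D = 3 if L >= 0 else 4  [with L=8]  = 3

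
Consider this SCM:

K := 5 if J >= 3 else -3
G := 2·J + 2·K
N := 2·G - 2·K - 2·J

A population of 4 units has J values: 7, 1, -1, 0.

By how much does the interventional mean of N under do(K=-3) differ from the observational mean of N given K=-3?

3.5

Every unit gets K=-3 under the intervention. N values become 8, -4, -8, -6; E[N|do(K=-3)] = -2.5.
Observing K=-3 restricts to units where K's equation naturally yields -3: J ∈ {1, -1, 0}. In that subpopulation N = -4, -8, -6, mean -6.
Difference = -2.5 − (-6) = 3.5.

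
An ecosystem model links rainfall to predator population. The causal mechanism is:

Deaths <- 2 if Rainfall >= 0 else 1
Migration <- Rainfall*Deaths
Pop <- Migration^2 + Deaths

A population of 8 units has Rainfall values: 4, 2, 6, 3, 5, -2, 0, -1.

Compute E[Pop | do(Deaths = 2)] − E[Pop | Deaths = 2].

-12.5

do(Deaths=2) breaks Deaths's dependence on Rainfall. With Deaths=2 fixed, Pop across the units is 66, 18, 146, 38, 102, 18, 2, 6, mean 49.5.
Observing Deaths=2 restricts to units where Deaths's equation naturally yields 2: Rainfall ∈ {4, 2, 6, 3, 5, 0}. In that subpopulation Pop = 66, 18, 146, 38, 102, 2, mean 62.
Difference = 49.5 − 62 = -12.5.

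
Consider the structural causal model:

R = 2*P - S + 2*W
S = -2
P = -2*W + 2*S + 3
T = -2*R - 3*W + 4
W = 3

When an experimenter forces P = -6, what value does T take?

3

do(P=-6) replaces the equation P = -2*W + 2*S + 3 with the constant P = -6.
R = 2*P - S + 2*W  [with P=-6, S=-2, W=3]  = -4
T = -2*R - 3*W + 4  [with R=-4, W=3]  = 3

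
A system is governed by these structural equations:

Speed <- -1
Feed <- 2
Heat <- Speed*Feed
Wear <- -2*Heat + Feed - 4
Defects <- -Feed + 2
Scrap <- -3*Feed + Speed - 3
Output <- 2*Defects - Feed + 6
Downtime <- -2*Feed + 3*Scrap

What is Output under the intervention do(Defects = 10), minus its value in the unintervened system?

Under do(Defects=10), the mechanism Defects <- -Feed + 2 is discarded; Defects is fixed at 10.
Output = 2*Defects - Feed + 6  [with Defects=10, Feed=2]  = 24
Without intervention: Defects = -Feed + 2  [with Feed=2]  = 0; Output = 2*Defects - Feed + 6  [with Defects=0, Feed=2]  = 4.
Change = 24 − 4 = 20.

20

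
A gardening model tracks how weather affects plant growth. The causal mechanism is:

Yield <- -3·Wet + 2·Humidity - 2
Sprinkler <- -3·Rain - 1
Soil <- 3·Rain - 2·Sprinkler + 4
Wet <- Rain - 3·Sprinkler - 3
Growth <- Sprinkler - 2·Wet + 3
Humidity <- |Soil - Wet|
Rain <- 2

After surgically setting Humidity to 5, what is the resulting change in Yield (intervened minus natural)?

Intervening sets Humidity = 5 and removes its equation (Humidity <- |Soil - Wet|).
Sprinkler = -3·Rain - 1  [with Rain=2]  = -7
Wet = Rain - 3·Sprinkler - 3  [with Rain=2, Sprinkler=-7]  = 20
Yield = -3·Wet + 2·Humidity - 2  [with Wet=20, Humidity=5]  = -52
Without intervention: Sprinkler = -3·Rain - 1  [with Rain=2]  = -7; Soil = 3·Rain - 2·Sprinkler + 4  [with Rain=2, Sprinkler=-7]  = 24; Wet = Rain - 3·Sprinkler - 3  [with Rain=2, Sprinkler=-7]  = 20; Humidity = |Soil - Wet|  [with Soil=24, Wet=20]  = 4; Yield = -3·Wet + 2·Humidity - 2  [with Wet=20, Humidity=4]  = -54.
Change = -52 − (-54) = 2.

2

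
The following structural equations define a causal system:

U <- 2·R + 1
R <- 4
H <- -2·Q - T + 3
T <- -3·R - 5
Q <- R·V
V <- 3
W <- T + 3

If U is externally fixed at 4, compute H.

-4

The intervention breaks the incoming arrows to U: U <- 2·R + 1 no longer applies, and U = 4.
H is not downstream of the intervention, so its value is determined by the original equations.
Q = R·V  [with R=4, V=3]  = 12
T = -3·R - 5  [with R=4]  = -17
H = -2·Q - T + 3  [with Q=12, T=-17]  = -4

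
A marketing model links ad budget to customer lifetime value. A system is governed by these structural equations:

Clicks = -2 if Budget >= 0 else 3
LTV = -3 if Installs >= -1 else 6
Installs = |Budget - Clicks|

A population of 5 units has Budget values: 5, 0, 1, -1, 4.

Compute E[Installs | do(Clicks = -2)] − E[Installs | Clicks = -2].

do(Clicks=-2) breaks Clicks's dependence on Budget. With Clicks=-2 fixed, Installs across the units is 7, 2, 3, 1, 6, mean 3.8.
E[Installs|Clicks=-2] averages over only the 4 units with Clicks=-2 (Budget = 5, 0, 1, 4): Installs = 7, 2, 3, 6, mean 4.5.
Difference = 3.8 − 4.5 = -0.7.

-0.7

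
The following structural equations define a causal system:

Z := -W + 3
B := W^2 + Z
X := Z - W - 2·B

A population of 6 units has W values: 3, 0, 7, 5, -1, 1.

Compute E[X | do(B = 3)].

Under do(B=3), B's equation is replaced by B=3 for every unit. Per-unit X: -9, -3, -17, -13, -1, -5. Mean = -8.

-8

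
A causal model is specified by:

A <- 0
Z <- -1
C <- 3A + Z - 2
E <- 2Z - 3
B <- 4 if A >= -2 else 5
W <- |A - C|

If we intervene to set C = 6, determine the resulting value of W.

The intervention breaks the incoming arrows to C: C <- 3A + Z - 2 no longer applies, and C = 6.
W = |A - C|  [with A=0, C=6]  = 6

6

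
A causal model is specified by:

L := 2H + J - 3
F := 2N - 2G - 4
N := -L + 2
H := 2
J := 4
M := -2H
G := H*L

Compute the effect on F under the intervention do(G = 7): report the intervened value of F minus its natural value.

The intervention breaks the incoming arrows to G: G := H*L no longer applies, and G = 7.
L = 2H + J - 3  [with H=2, J=4]  = 5
N = -L + 2  [with L=5]  = -3
F = 2N - 2G - 4  [with N=-3, G=7]  = -24
Without intervention: L = 2H + J - 3  [with H=2, J=4]  = 5; G = H*L  [with H=2, L=5]  = 10; N = -L + 2  [with L=5]  = -3; F = 2N - 2G - 4  [with N=-3, G=10]  = -30.
Change = -24 − (-30) = 6.

6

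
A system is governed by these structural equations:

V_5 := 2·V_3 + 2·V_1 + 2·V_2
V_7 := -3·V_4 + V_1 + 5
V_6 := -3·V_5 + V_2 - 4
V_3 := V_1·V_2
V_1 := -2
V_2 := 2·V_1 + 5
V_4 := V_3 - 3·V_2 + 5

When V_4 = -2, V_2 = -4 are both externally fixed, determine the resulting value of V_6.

The joint intervention fixes V_4 = -2, V_2 = -4, removing each variable's own equation.
V_3 = V_1·V_2  [with V_1=-2, V_2=-4]  = 8
V_5 = 2·V_3 + 2·V_1 + 2·V_2  [with V_3=8, V_1=-2, V_2=-4]  = 4
V_6 = -3·V_5 + V_2 - 4  [with V_5=4, V_2=-4]  = -20

-20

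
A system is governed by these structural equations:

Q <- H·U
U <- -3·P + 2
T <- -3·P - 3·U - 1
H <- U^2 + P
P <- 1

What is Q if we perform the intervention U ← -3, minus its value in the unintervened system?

-28

do(U=-3) replaces the equation U <- -3·P + 2 with the constant U = -3.
H = U^2 + P  [with U=-3, P=1]  = 10
Q = H·U  [with H=10, U=-3]  = -30
Without intervention: U = -3·P + 2  [with P=1]  = -1; H = U^2 + P  [with U=-1, P=1]  = 2; Q = H·U  [with H=2, U=-1]  = -2.
Change = -30 − (-2) = -28.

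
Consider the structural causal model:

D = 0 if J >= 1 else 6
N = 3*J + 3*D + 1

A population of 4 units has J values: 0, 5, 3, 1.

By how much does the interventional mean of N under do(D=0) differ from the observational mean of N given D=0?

Under do(D=0), D's equation is replaced by D=0 for every unit. Per-unit N: 1, 16, 10, 4. Mean = 7.75.
E[N|D=0] averages over only the 3 units with D=0 (J = 5, 3, 1): N = 16, 10, 4, mean 10.
Difference = 7.75 − 10 = -2.25.

-2.25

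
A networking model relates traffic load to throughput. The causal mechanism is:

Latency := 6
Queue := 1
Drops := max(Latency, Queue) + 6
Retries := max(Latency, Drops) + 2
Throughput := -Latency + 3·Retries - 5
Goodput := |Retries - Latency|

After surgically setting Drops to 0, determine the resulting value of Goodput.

The intervention breaks the incoming arrows to Drops: Drops := max(Latency, Queue) + 6 no longer applies, and Drops = 0.
Retries = max(Latency, Drops) + 2  [with Latency=6, Drops=0]  = 8
Goodput = |Retries - Latency|  [with Retries=8, Latency=6]  = 2

2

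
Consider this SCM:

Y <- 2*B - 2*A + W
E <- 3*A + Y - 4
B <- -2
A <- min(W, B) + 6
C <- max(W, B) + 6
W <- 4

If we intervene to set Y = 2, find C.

10

do(Y=2) replaces the equation Y <- 2*B - 2*A + W with the constant Y = 2.
C is not downstream of the intervention, so its value is determined by the original equations.
C = max(W, B) + 6  [with W=4, B=-2]  = 10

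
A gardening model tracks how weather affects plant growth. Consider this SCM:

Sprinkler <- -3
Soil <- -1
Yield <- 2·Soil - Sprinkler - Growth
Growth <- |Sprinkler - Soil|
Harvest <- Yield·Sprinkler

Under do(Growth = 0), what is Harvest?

-3

do(Growth=0) replaces the equation Growth <- |Sprinkler - Soil| with the constant Growth = 0.
Yield = 2·Soil - Sprinkler - Growth  [with Soil=-1, Sprinkler=-3, Growth=0]  = 1
Harvest = Yield·Sprinkler  [with Yield=1, Sprinkler=-3]  = -3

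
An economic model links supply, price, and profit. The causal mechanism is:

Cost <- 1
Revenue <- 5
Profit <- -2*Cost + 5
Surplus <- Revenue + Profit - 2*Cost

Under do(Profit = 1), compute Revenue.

5

Under do(Profit=1), the mechanism Profit <- -2*Cost + 5 is discarded; Profit is fixed at 1.
Since Revenue is not a descendant of the intervened variable, it is unaffected.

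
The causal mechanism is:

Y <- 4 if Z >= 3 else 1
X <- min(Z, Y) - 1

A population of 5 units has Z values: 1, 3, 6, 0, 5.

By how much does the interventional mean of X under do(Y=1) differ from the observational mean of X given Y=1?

Under do(Y=1), Y's equation is replaced by Y=1 for every unit. Per-unit X: 0, 0, 0, -1, 0. Mean = -0.2.
Observing Y=1 restricts to units where Y's equation naturally yields 1: Z ∈ {1, 0}. In that subpopulation X = 0, -1, mean -0.5.
Difference = -0.2 − (-0.5) = 0.3.

0.3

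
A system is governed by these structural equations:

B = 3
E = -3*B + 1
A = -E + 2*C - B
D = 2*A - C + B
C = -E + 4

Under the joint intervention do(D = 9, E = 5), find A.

Setting D = 9, E = 5 by intervention discards those variables' equations.
C = -E + 4  [with E=5]  = -1
A = -E + 2*C - B  [with E=5, C=-1, B=3]  = -10

-10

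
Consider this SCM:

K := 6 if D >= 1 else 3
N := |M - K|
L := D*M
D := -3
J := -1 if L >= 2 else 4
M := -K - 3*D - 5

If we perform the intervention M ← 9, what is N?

The intervention breaks the incoming arrows to M: M := -K - 3*D - 5 no longer applies, and M = 9.
K = 6 if D >= 1 else 3  [with D=-3]  = 3
N = |M - K|  [with M=9, K=3]  = 6

6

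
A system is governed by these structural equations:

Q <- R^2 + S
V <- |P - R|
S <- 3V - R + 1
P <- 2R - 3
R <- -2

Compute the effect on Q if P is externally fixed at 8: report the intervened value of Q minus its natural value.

15

do(P=8) replaces the equation P <- 2R - 3 with the constant P = 8.
V = |P - R|  [with P=8, R=-2]  = 10
S = 3V - R + 1  [with V=10, R=-2]  = 33
Q = R^2 + S  [with R=-2, S=33]  = 37
Without intervention: P = 2R - 3  [with R=-2]  = -7; V = |P - R|  [with P=-7, R=-2]  = 5; S = 3V - R + 1  [with V=5, R=-2]  = 18; Q = R^2 + S  [with R=-2, S=18]  = 22.
Change = 37 − 22 = 15.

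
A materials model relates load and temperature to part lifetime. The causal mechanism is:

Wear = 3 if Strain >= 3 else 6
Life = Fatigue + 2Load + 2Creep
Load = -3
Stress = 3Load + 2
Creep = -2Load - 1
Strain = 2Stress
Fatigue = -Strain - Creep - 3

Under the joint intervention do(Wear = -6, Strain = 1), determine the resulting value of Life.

-5

The joint intervention fixes Wear = -6, Strain = 1, removing each variable's own equation.
Creep = -2Load - 1  [with Load=-3]  = 5
Fatigue = -Strain - Creep - 3  [with Strain=1, Creep=5]  = -9
Life = Fatigue + 2Load + 2Creep  [with Fatigue=-9, Load=-3, Creep=5]  = -5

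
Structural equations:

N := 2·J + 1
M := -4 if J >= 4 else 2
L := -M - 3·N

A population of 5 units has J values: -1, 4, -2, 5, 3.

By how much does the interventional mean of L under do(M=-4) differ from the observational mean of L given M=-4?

do(M=-4) breaks M's dependence on J. With M=-4 fixed, L across the units is 7, -23, 13, -29, -17, mean -9.8.
Conditioning on M=-4 selects the 2 unit(s) with J ∈ {4, 5}. Their L values: -23, -29. Mean = -26.
Difference = -9.8 − (-26) = 16.2.

16.2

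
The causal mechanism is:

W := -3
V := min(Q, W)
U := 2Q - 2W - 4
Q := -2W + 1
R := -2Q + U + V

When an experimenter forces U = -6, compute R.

do(U=-6) replaces the equation U := 2Q - 2W - 4 with the constant U = -6.
Q = -2W + 1  [with W=-3]  = 7
V = min(Q, W)  [with Q=7, W=-3]  = -3
R = -2Q + U + V  [with Q=7, U=-6, V=-3]  = -23

-23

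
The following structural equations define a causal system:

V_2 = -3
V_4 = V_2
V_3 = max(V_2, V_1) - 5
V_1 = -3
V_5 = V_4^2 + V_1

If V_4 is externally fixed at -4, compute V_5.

Intervening sets V_4 = -4 and removes its equation (V_4 = V_2).
V_5 = V_4^2 + V_1  [with V_4=-4, V_1=-3]  = 13

13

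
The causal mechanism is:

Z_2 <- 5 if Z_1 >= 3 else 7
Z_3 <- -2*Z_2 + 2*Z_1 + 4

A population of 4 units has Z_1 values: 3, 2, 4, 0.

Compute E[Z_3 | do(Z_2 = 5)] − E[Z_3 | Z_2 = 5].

Under do(Z_2=5), Z_2's equation is replaced by Z_2=5 for every unit. Per-unit Z_3: 0, -2, 2, -6. Mean = -1.5.
Conditioning on Z_2=5 selects the 2 unit(s) with Z_1 ∈ {3, 4}. Their Z_3 values: 0, 2. Mean = 1.
Difference = -1.5 − 1 = -2.5.

-2.5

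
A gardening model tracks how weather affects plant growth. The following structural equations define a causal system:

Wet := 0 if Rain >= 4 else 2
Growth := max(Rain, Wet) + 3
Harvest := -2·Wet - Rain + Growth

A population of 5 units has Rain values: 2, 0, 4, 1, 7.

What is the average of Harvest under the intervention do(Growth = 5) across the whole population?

-0.2

Every unit gets Growth=5 under the intervention. Harvest values become -1, 1, 1, 0, -2; E[Harvest|do(Growth=5)] = -0.2.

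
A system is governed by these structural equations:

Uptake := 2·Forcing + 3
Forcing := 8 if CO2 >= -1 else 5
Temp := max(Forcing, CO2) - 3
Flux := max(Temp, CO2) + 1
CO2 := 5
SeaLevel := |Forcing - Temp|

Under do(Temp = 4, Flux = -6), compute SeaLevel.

4

The joint intervention fixes Temp = 4, Flux = -6, removing each variable's own equation.
Forcing = 8 if CO2 >= -1 else 5  [with CO2=5]  = 8
SeaLevel = |Forcing - Temp|  [with Forcing=8, Temp=4]  = 4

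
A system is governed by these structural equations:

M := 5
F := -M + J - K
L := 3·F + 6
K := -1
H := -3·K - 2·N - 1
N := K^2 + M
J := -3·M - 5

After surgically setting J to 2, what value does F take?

The intervention breaks the incoming arrows to J: J := -3·M - 5 no longer applies, and J = 2.
F = -M + J - K  [with M=5, J=2, K=-1]  = -2

-2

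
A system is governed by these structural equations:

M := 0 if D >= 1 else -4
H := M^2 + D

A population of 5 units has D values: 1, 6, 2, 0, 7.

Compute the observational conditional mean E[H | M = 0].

4

E[H|M=0] averages over only the 4 units with M=0 (D = 1, 6, 2, 7): H = 1, 6, 2, 7, mean 4.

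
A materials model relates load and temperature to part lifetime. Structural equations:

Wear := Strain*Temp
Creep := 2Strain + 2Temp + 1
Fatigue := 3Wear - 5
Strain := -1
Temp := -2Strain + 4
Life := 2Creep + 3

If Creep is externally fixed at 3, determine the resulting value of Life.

The intervention breaks the incoming arrows to Creep: Creep := 2Strain + 2Temp + 1 no longer applies, and Creep = 3.
Life = 2Creep + 3  [with Creep=3]  = 9

9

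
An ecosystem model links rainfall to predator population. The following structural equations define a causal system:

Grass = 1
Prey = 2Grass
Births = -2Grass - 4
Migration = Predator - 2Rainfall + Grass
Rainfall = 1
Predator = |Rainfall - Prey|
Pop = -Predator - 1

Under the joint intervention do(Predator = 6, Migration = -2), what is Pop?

Setting Predator = 6, Migration = -2 by intervention discards those variables' equations.
Pop = -Predator - 1  [with Predator=6]  = -7

-7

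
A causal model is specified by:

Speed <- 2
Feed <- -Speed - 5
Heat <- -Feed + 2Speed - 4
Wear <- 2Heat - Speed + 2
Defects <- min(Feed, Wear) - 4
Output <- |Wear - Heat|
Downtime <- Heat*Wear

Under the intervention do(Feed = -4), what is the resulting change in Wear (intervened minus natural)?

Under do(Feed=-4), the mechanism Feed <- -Speed - 5 is discarded; Feed is fixed at -4.
Heat = -Feed + 2Speed - 4  [with Feed=-4, Speed=2]  = 4
Wear = 2Heat - Speed + 2  [with Heat=4, Speed=2]  = 8
Without intervention: Feed = -Speed - 5  [with Speed=2]  = -7; Heat = -Feed + 2Speed - 4  [with Feed=-7, Speed=2]  = 7; Wear = 2Heat - Speed + 2  [with Heat=7, Speed=2]  = 14.
Change = 8 − 14 = -6.

-6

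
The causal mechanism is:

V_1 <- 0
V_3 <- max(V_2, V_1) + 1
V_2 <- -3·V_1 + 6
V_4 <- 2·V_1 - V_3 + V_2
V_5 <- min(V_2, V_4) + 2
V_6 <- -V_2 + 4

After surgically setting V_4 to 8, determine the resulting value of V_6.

-2

Under do(V_4=8), the mechanism V_4 <- 2·V_1 - V_3 + V_2 is discarded; V_4 is fixed at 8.
Since V_6 is not a descendant of the intervened variable, it is unaffected.
V_2 = -3·V_1 + 6  [with V_1=0]  = 6
V_6 = -V_2 + 4  [with V_2=6]  = -2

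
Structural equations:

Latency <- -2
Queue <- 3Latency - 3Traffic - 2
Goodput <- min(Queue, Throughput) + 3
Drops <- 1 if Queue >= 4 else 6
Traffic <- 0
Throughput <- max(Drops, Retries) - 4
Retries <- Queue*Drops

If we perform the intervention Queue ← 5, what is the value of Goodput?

The intervention breaks the incoming arrows to Queue: Queue <- 3Latency - 3Traffic - 2 no longer applies, and Queue = 5.
Drops = 1 if Queue >= 4 else 6  [with Queue=5]  = 1
Retries = Queue*Drops  [with Queue=5, Drops=1]  = 5
Throughput = max(Drops, Retries) - 4  [with Drops=1, Retries=5]  = 1
Goodput = min(Queue, Throughput) + 3  [with Queue=5, Throughput=1]  = 4

4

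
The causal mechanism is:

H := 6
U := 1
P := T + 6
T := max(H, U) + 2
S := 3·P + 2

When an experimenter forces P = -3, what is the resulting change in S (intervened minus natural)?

-51

Intervening sets P = -3 and removes its equation (P := T + 6).
S = 3·P + 2  [with P=-3]  = -7
Without intervention: T = max(H, U) + 2  [with H=6, U=1]  = 8; P = T + 6  [with T=8]  = 14; S = 3·P + 2  [with P=14]  = 44.
Change = -7 − 44 = -51.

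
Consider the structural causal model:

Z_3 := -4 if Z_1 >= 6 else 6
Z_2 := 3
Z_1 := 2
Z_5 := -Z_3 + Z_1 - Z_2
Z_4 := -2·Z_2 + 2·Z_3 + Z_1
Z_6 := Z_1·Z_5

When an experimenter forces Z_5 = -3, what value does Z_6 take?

-6

The intervention breaks the incoming arrows to Z_5: Z_5 := -Z_3 + Z_1 - Z_2 no longer applies, and Z_5 = -3.
Z_6 = Z_1·Z_5  [with Z_1=2, Z_5=-3]  = -6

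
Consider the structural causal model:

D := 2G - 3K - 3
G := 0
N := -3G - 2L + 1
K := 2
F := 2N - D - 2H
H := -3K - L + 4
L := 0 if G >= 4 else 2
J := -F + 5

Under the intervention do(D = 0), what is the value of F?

Intervening sets D = 0 and removes its equation (D := 2G - 3K - 3).
L = 0 if G >= 4 else 2  [with G=0]  = 2
N = -3G - 2L + 1  [with G=0, L=2]  = -3
H = -3K - L + 4  [with K=2, L=2]  = -4
F = 2N - D - 2H  [with N=-3, D=0, H=-4]  = 2

2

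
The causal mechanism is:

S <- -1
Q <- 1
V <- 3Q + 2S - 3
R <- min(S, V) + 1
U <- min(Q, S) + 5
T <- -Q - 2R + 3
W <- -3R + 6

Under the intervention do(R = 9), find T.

Under do(R=9), the mechanism R <- min(S, V) + 1 is discarded; R is fixed at 9.
T = -Q - 2R + 3  [with Q=1, R=9]  = -16

-16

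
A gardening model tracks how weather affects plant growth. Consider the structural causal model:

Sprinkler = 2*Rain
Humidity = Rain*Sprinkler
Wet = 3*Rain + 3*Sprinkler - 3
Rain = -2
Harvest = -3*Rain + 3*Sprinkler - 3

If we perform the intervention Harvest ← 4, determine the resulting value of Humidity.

8

The intervention breaks the incoming arrows to Harvest: Harvest = -3*Rain + 3*Sprinkler - 3 no longer applies, and Harvest = 4.
Since Humidity is not a descendant of the intervened variable, it is unaffected.
Sprinkler = 2*Rain  [with Rain=-2]  = -4
Humidity = Rain*Sprinkler  [with Rain=-2, Sprinkler=-4]  = 8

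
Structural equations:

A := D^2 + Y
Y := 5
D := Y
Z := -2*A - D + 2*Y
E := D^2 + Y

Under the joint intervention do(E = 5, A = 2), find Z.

1

Setting E = 5, A = 2 by intervention discards those variables' equations.
D = Y  [with Y=5]  = 5
Z = -2*A - D + 2*Y  [with A=2, D=5, Y=5]  = 1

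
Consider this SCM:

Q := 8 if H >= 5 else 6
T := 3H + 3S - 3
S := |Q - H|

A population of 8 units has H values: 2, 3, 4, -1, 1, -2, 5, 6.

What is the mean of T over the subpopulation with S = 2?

E[T|S=2] averages over only the 2 units with S=2 (H = 4, 6): T = 15, 21, mean 18.

18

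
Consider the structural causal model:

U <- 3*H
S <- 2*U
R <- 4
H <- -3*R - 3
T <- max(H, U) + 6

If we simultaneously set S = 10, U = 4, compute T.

Under do(S = 10, U = 4), each intervened variable's structural equation is replaced by its fixed value.
H = -3*R - 3  [with R=4]  = -15
T = max(H, U) + 6  [with H=-15, U=4]  = 10

10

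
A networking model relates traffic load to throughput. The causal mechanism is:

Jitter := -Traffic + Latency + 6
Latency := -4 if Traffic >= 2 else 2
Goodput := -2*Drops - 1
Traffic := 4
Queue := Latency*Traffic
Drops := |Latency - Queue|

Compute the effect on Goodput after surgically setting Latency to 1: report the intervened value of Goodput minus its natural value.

Under do(Latency=1), the mechanism Latency := -4 if Traffic >= 2 else 2 is discarded; Latency is fixed at 1.
Queue = Latency*Traffic  [with Latency=1, Traffic=4]  = 4
Drops = |Latency - Queue|  [with Latency=1, Queue=4]  = 3
Goodput = -2*Drops - 1  [with Drops=3]  = -7
Without intervention: Latency = -4 if Traffic >= 2 else 2  [with Traffic=4]  = -4; Queue = Latency*Traffic  [with Latency=-4, Traffic=4]  = -16; Drops = |Latency - Queue|  [with Latency=-4, Queue=-16]  = 12; Goodput = -2*Drops - 1  [with Drops=12]  = -25.
Change = -7 − (-25) = 18.

18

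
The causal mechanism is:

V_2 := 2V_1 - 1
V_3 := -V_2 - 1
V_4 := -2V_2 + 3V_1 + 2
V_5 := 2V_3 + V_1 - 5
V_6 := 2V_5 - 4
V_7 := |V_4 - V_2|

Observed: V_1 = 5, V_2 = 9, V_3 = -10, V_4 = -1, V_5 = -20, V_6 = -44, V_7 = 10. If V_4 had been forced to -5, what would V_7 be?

The intervention breaks the incoming arrows to V_4: V_4 := -2V_2 + 3V_1 + 2 no longer applies, and V_4 = -5.
V_2 = 2V_1 - 1  [with V_1=5]  = 9
V_7 = |V_4 - V_2|  [with V_4=-5, V_2=9]  = 14

14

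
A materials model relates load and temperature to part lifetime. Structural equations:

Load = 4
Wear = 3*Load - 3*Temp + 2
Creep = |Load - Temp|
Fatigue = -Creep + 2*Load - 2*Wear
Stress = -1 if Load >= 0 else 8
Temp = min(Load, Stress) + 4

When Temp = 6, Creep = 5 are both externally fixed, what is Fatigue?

11

Setting Temp = 6, Creep = 5 by intervention discards those variables' equations.
Wear = 3*Load - 3*Temp + 2  [with Load=4, Temp=6]  = -4
Fatigue = -Creep + 2*Load - 2*Wear  [with Creep=5, Load=4, Wear=-4]  = 11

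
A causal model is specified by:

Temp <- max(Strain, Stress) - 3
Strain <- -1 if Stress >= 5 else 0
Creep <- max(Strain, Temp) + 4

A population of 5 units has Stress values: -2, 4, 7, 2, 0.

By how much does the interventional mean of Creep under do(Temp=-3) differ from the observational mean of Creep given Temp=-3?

-0.2

Every unit gets Temp=-3 under the intervention. Creep values become 4, 4, 3, 4, 4; E[Creep|do(Temp=-3)] = 3.8.
E[Creep|Temp=-3] averages over only the 2 units with Temp=-3 (Stress = -2, 0): Creep = 4, 4, mean 4.
Difference = 3.8 − 4 = -0.2.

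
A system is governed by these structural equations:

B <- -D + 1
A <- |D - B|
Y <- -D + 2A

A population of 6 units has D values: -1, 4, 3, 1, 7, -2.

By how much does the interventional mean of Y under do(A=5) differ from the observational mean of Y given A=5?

-1.5

The intervention sets A=5 in all 6 units regardless of D. Recomputing Y per unit gives 11, 6, 7, 9, 3, 12; average 8.
E[Y|A=5] averages over only the 2 units with A=5 (D = 3, -2): Y = 7, 12, mean 9.5.
Difference = 8 − 9.5 = -1.5.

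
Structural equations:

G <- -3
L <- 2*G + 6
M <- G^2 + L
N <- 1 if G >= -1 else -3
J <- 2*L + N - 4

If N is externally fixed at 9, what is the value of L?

The intervention breaks the incoming arrows to N: N <- 1 if G >= -1 else -3 no longer applies, and N = 9.
Since L is not a descendant of the intervened variable, it is unaffected.
L = 2*G + 6  [with G=-3]  = 0

0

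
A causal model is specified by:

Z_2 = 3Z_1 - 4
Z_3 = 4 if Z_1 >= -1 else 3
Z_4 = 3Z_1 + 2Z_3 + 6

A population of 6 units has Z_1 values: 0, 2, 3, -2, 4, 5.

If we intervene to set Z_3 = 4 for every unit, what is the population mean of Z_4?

20

The intervention sets Z_3=4 in all 6 units regardless of Z_1. Recomputing Z_4 per unit gives 14, 20, 23, 8, 26, 29; average 20.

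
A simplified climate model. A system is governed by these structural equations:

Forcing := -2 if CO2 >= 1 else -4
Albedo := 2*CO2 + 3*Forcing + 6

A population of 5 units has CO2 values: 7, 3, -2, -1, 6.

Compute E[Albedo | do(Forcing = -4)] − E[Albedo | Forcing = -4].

8.2

Under do(Forcing=-4), Forcing's equation is replaced by Forcing=-4 for every unit. Per-unit Albedo: 8, 0, -10, -8, 6. Mean = -0.8.
E[Albedo|Forcing=-4] averages over only the 2 units with Forcing=-4 (CO2 = -2, -1): Albedo = -10, -8, mean -9.
Difference = -0.8 − (-9) = 8.2.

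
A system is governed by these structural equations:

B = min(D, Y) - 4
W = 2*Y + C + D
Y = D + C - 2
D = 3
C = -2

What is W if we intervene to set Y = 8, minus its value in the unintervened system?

18

The intervention breaks the incoming arrows to Y: Y = D + C - 2 no longer applies, and Y = 8.
W = 2*Y + C + D  [with Y=8, C=-2, D=3]  = 17
Without intervention: Y = D + C - 2  [with D=3, C=-2]  = -1; W = 2*Y + C + D  [with Y=-1, C=-2, D=3]  = -1.
Change = 17 − (-1) = 18.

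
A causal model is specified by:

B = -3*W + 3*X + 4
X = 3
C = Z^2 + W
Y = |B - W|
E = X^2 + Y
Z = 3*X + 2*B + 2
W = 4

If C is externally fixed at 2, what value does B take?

1

do(C=2) replaces the equation C = Z^2 + W with the constant C = 2.
B is not downstream of the intervention, so its value is determined by the original equations.
B = -3*W + 3*X + 4  [with W=4, X=3]  = 1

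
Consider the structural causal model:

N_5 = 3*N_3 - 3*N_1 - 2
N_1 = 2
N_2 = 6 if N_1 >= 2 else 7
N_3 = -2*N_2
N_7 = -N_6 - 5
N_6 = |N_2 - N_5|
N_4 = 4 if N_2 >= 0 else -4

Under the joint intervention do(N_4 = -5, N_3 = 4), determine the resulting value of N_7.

-7

The joint intervention fixes N_4 = -5, N_3 = 4, removing each variable's own equation.
N_2 = 6 if N_1 >= 2 else 7  [with N_1=2]  = 6
N_5 = 3*N_3 - 3*N_1 - 2  [with N_3=4, N_1=2]  = 4
N_6 = |N_2 - N_5|  [with N_2=6, N_5=4]  = 2
N_7 = -N_6 - 5  [with N_6=2]  = -7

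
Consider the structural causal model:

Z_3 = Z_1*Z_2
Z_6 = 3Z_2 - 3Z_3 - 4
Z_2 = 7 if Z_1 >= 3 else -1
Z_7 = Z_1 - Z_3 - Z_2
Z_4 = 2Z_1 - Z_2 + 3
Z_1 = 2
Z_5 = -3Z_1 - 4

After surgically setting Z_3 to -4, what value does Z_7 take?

7

The intervention breaks the incoming arrows to Z_3: Z_3 = Z_1*Z_2 no longer applies, and Z_3 = -4.
Z_2 = 7 if Z_1 >= 3 else -1  [with Z_1=2]  = -1
Z_7 = Z_1 - Z_3 - Z_2  [with Z_1=2, Z_3=-4, Z_2=-1]  = 7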